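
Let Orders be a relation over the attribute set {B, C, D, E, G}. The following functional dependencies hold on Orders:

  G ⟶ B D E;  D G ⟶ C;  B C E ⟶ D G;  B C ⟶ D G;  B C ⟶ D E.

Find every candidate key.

{G}, {B, C}

{G}⁺: G→BDE adds B, D, E; DG→C adds C → {B, C, D, E, G}.
{B, C}⁺: BC→DG adds D, G; BC→DE adds E → {B, C, D, E, G}. Minimal: {C}⁺ = {C}; {B}⁺ = {B} — none reach the full schema.
Any other superkey contains one of these as a subset, so there are no further candidate keys.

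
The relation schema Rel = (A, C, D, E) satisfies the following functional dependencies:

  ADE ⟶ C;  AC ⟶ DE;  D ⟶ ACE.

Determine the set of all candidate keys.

(D), (A, C)

{D}⁺: D→ACE adds A, C, E → {A, C, D, E}.
{A, C}⁺: AC→DE adds D, E → {A, C, D, E}. Minimal: {C}⁺ = {C}; {A}⁺ = {A} — none reach the full schema.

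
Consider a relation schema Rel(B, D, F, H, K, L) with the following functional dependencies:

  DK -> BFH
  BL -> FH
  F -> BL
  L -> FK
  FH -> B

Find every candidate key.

{D, F}⁺: F→BL adds B, L; L→FK adds K; DK→BFH adds H → {B, D, F, H, K, L}. Minimal: {F}⁺ = {B, F, H, K, L}; {D}⁺ = {D} — none reach the full schema.
{D, K}⁺: DK→BFH adds B, F, H; F→BL adds L → {B, D, F, H, K, L}. Minimal: {K}⁺ = {K}; {D}⁺ = {D} — none reach the full schema.
{D, L}⁺: L→FK adds F, K; DK→BFH adds B, H → {B, D, F, H, K, L}. Minimal: {L}⁺ = {B, F, H, K, L}; {D}⁺ = {D} — none reach the full schema.

(D, F), (D, K), (D, L)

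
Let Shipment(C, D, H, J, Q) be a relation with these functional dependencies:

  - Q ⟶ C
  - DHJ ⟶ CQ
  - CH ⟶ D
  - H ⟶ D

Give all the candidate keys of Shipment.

{H, J}

{H, J}⁺: H→D adds D; DHJ→CQ adds C, Q → {C, D, H, J, Q}. Minimal: {J}⁺ = {J}; {H}⁺ = {D, H} — none reach the full schema.
No other minimal superkey exists.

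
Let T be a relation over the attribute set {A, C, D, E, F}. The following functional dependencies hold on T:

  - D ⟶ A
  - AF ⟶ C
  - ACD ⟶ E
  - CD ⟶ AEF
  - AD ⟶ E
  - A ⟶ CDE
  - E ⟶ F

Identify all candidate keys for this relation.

{A}⁺: A→CDE adds C, D, E; E→F adds F → {A, C, D, E, F}.
{D}⁺: D→A adds A; AD→E adds E; A→CDE adds C; E→F adds F → {A, C, D, E, F}.

(A), (D)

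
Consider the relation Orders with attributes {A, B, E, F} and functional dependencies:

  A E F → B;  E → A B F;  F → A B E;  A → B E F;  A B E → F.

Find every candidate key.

{A}⁺: A→BEF adds B, E, F → {A, B, E, F}.
{E}⁺: E→ABF adds A, B, F → {A, B, E, F}.
{F}⁺: F→ABE adds A, B, E → {A, B, E, F}.

{A}, {E}, {F}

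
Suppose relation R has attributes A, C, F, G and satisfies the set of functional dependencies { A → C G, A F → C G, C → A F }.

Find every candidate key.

(A); (C)

{A}⁺: A→CG adds C, G; C→AF adds F → {A, C, F, G}.
{C}⁺: C→AF adds A, F; A→CG adds G → {A, C, F, G}.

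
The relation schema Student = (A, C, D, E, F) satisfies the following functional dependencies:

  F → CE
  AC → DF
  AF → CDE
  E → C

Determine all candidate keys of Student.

Attribute A never appears on the right-hand side of any dependency, so A must belong to every candidate key.
{A}⁺ = {A}, which is not all of the schema, so we must add further attributes.
{A, C}⁺: AC→DF adds D, F; AF→CDE adds E → {A, C, D, E, F}. Minimal: {C}⁺ = {C}; {A}⁺ = {A} — none reach the full schema.
{A, E}⁺: E→C adds C; AC→DF adds D, F → {A, C, D, E, F}. Minimal: {E}⁺ = {C, E}; {A}⁺ = {A} — none reach the full schema.
{A, F}⁺: F→CE adds C, E; AC→DF adds D → {A, C, D, E, F}. Minimal: {F}⁺ = {C, E, F}; {A}⁺ = {A} — none reach the full schema.

(A, C); (A, E); (A, F)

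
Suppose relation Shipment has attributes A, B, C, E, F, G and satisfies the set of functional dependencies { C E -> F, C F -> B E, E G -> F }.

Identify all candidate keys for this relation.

Attributes A, C, G never appear on any right-hand side, so every candidate key must contain {A, C, G}.
{A, C, G}⁺ = {A, C, G}, which is not all of the schema, so we must add further attributes.
{A, C, E, G}⁺: CE→F adds F; CF→BE adds B → {A, B, C, E, F, G}. Minimal: {C, E, G}⁺ = {B, C, E, F, G}; {A, E, G}⁺ = {A, E, F, G}; {A, C, G}⁺ = {A, C, G}; … — none reach the full schema.
{A, C, F, G}⁺: CF→BE adds B, E → {A, B, C, E, F, G}. Minimal: {C, F, G}⁺ = {B, C, E, F, G}; {A, F, G}⁺ = {A, F, G}; {A, C, G}⁺ = {A, C, G}; … — none reach the full schema.
Any other superkey contains one of these as a subset, so there are no further candidate keys.

{A, C, E, G}; {A, C, F, G}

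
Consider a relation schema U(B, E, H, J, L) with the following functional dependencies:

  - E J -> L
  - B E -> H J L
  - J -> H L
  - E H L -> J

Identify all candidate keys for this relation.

Attributes B, E never appear on any right-hand side, so every candidate key must contain {B, E}.
{B, E}⁺ = {B, E, H, J, L}, which is all of the schema, so {B, E} is the only candidate key.

(B, E)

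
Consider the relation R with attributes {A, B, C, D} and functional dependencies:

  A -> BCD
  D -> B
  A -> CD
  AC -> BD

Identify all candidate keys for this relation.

{A}⁺: A→BCD adds B, C, D → {A, B, C, D}.

(A)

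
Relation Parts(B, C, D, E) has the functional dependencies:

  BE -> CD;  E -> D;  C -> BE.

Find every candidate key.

(C), (B, E)

{C}⁺: C→BE adds B, E; BE→CD adds D → {B, C, D, E}.
{B, E}⁺: BE→CD adds C, D → {B, C, D, E}. Minimal: {E}⁺ = {D, E}; {B}⁺ = {B} — none reach the full schema.
Any other superkey contains one of these as a subset, so there are no further candidate keys.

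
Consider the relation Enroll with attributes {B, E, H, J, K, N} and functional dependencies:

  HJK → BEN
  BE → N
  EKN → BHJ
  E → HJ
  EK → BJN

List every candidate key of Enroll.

Attribute K never appears on the right-hand side of any dependency, so K must belong to every candidate key.
{K}⁺ = {K}, which is not all of the schema, so we must add further attributes.
{E, K}⁺: E→HJ adds H, J; EK→BJN adds B, N → {B, E, H, J, K, N}. Minimal: {K}⁺ = {K}; {E}⁺ = {E, H, J} — none reach the full schema.
{H, J, K}⁺: HJK→BEN adds B, E, N → {B, E, H, J, K, N}. Minimal: {J, K}⁺ = {J, K}; {H, K}⁺ = {H, K}; {H, J}⁺ = {H, J} — none reach the full schema.

{E, K}, {H, J, K}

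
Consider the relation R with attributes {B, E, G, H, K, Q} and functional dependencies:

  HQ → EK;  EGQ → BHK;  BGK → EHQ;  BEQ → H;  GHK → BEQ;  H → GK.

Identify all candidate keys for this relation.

H, BEQ, BGK, EGQ

{H}⁺: H→GK adds G, K; GHK→BEQ adds B, E, Q → {B, E, G, H, K, Q}.
{B, E, Q}⁺: BEQ→H adds H; H→GK adds G, K → {B, E, G, H, K, Q}. Minimal: {E, Q}⁺ = {E, Q}; {B, Q}⁺ = {B, Q}; {B, E}⁺ = {B, E} — none reach the full schema.
{B, G, K}⁺: BGK→EHQ adds E, H, Q → {B, E, G, H, K, Q}. Minimal: {G, K}⁺ = {G, K}; {B, K}⁺ = {B, K}; {B, G}⁺ = {B, G} — none reach the full schema.
{E, G, Q}⁺: EGQ→BHK adds B, H, K → {B, E, G, H, K, Q}. Minimal: {G, Q}⁺ = {G, Q}; {E, Q}⁺ = {E, Q}; {E, G}⁺ = {E, G} — none reach the full schema.
Any other superkey contains one of these as a subset, so there are no further candidate keys.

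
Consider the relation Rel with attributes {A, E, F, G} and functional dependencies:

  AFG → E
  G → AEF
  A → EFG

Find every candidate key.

(A), (G)

{A}⁺: A→EFG adds E, F, G → {A, E, F, G}.
{G}⁺: G→AEF adds A, E, F → {A, E, F, G}.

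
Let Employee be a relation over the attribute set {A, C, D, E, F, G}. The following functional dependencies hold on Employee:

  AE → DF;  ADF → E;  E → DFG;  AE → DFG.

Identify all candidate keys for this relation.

Attributes A, C never appear on any right-hand side, so every candidate key must contain {A, C}.
{A, C}⁺ = {A, C}, which is not all of the schema, so we must add further attributes.
{A, C, E}⁺: AE→DF adds D, F; E→DFG adds G → {A, C, D, E, F, G}. Minimal: {C, E}⁺ = {C, D, E, F, G}; {A, E}⁺ = {A, D, E, F, G}; {A, C}⁺ = {A, C} — none reach the full schema.
{A, C, D, F}⁺: ADF→E adds E; E→DFG adds G → {A, C, D, E, F, G}. Minimal: {C, D, F}⁺ = {C, D, F}; {A, D, F}⁺ = {A, D, E, F, G}; {A, C, F}⁺ = {A, C, F}; … — none reach the full schema.
Any other superkey contains one of these as a subset, so there are no further candidate keys.

(A, C, E); (A, C, D, F)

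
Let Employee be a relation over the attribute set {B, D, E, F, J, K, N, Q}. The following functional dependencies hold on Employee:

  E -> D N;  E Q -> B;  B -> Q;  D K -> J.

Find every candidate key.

BEFK, EFKQ

Attributes E, F, K never appear on any right-hand side, so every candidate key must contain {E, F, K}.
{E, F, K}⁺ = {D, E, F, J, K, N}, which is not all of the schema, so we must add further attributes.
{B, E, F, K}⁺: E→DN adds D, N; B→Q adds Q; DK→J adds J → {B, D, E, F, J, K, N, Q}. Minimal: {E, F, K}⁺ = {D, E, F, J, K, N}; {B, F, K}⁺ = {B, F, K, Q}; {B, E, K}⁺ = {B, D, E, J, K, N, Q}; … — none reach the full schema.
{E, F, K, Q}⁺: E→DN adds D, N; EQ→B adds B; DK→J adds J → {B, D, E, F, J, K, N, Q}. Minimal: {F, K, Q}⁺ = {F, K, Q}; {E, K, Q}⁺ = {B, D, E, J, K, N, Q}; {E, F, Q}⁺ = {B, D, E, F, N, Q}; … — none reach the full schema.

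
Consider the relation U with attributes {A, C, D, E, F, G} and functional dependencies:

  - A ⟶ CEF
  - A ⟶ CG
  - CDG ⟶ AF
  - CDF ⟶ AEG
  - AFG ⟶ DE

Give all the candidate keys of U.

{A}; {C, D, F}; {C, D, G}

{A}⁺: A→CEF adds C, E, F; A→CG adds G; AFG→DE adds D → {A, C, D, E, F, G}.
{C, D, F}⁺: CDF→AEG adds A, E, G → {A, C, D, E, F, G}. Minimal: {D, F}⁺ = {D, F}; {C, F}⁺ = {C, F}; {C, D}⁺ = {C, D} — none reach the full schema.
{C, D, G}⁺: CDG→AF adds A, F; CDF→AEG adds E → {A, C, D, E, F, G}. Minimal: {D, G}⁺ = {D, G}; {C, G}⁺ = {C, G}; {C, D}⁺ = {C, D} — none reach the full schema.
Any other superkey contains one of these as a subset, so there are no further candidate keys.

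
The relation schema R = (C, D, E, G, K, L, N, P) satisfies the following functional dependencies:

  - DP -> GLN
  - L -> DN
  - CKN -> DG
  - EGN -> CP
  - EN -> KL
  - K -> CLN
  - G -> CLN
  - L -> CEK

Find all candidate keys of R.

{G}⁺: G→CLN adds C, L, N; L→CEK adds E, K; L→DN adds D; EGN→CP adds P → {C, D, E, G, K, L, N, P}.
{K}⁺: K→CLN adds C, L, N; L→CEK adds E; L→DN adds D; CKN→DG adds G; EGN→CP adds P → {C, D, E, G, K, L, N, P}.
{L}⁺: L→DN adds D, N; L→CEK adds C, E, K; CKN→DG adds G; EGN→CP adds P → {C, D, E, G, K, L, N, P}.
{D, P}⁺: DP→GLN adds G, L, N; G→CLN adds C; L→CEK adds E, K → {C, D, E, G, K, L, N, P}. Minimal: {P}⁺ = {P}; {D}⁺ = {D} — none reach the full schema.
{E, N}⁺: EN→KL adds K, L; K→CLN adds C; L→DN adds D; CKN→DG adds G; EGN→CP adds P → {C, D, E, G, K, L, N, P}. Minimal: {N}⁺ = {N}; {E}⁺ = {E} — none reach the full schema.
Any other superkey contains one of these as a subset, so there are no further candidate keys.

G, K, L, DP, EN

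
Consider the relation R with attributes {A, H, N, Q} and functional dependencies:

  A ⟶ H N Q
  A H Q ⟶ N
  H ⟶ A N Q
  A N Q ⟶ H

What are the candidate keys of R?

A; H

{A}⁺: A→HNQ adds H, N, Q → {A, H, N, Q}.
{H}⁺: H→ANQ adds A, N, Q → {A, H, N, Q}.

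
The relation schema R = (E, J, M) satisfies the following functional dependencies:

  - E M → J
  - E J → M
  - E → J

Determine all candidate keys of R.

E

Attribute E never appears on the right-hand side of any dependency, so E must belong to every candidate key.
{E}⁺ = {E, J, M}, which is all of the schema, so {E} is the only candidate key.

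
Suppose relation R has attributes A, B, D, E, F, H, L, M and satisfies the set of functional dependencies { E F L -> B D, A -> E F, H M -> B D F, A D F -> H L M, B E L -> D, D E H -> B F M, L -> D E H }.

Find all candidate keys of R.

AD; AL; AHM

Attribute A never appears on the right-hand side of any dependency, so A must belong to every candidate key.
{A}⁺ = {A, E, F}, which is not all of the schema, so we must add further attributes.
{A, D}⁺: A→EF adds E, F; ADF→HLM adds H, L, M; DEH→BFM adds B → {A, B, D, E, F, H, L, M}.
{A, L}⁺: A→EF adds E, F; L→DEH adds D, H; EFL→BD adds B; ADF→HLM adds M → {A, B, D, E, F, H, L, M}.
{A, H, M}⁺: A→EF adds E, F; HM→BDF adds B, D; ADF→HLM adds L → {A, B, D, E, F, H, L, M}.
Any other superkey contains one of these as a subset, so there are no further candidate keys.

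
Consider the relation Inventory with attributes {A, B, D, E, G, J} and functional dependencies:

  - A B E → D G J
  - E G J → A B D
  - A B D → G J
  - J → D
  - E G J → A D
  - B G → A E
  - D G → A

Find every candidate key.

{B, G}⁺: BG→AE adds A, E; ABE→DGJ adds D, J → {A, B, D, E, G, J}. Minimal: {G}⁺ = {G}; {B}⁺ = {B} — none reach the full schema.
{A, B, D}⁺: ABD→GJ adds G, J; BG→AE adds E → {A, B, D, E, G, J}. Minimal: {B, D}⁺ = {B, D}; {A, D}⁺ = {A, D}; {A, B}⁺ = {A, B} — none reach the full schema.
{A, B, E}⁺: ABE→DGJ adds D, G, J → {A, B, D, E, G, J}. Minimal: {B, E}⁺ = {B, E}; {A, E}⁺ = {A, E}; {A, B}⁺ = {A, B} — none reach the full schema.
{A, B, J}⁺: J→D adds D; ABD→GJ adds G; BG→AE adds E → {A, B, D, E, G, J}. Minimal: {B, J}⁺ = {B, D, J}; {A, J}⁺ = {A, D, J}; {A, B}⁺ = {A, B} — none reach the full schema.
{E, G, J}⁺: EGJ→ABD adds A, B, D → {A, B, D, E, G, J}. Minimal: {G, J}⁺ = {A, D, G, J}; {E, J}⁺ = {D, E, J}; {E, G}⁺ = {E, G} — none reach the full schema.
Any other superkey contains one of these as a subset, so there are no further candidate keys.

{B, G}, {A, B, D}, {A, B, E}, {A, B, J}, {E, G, J}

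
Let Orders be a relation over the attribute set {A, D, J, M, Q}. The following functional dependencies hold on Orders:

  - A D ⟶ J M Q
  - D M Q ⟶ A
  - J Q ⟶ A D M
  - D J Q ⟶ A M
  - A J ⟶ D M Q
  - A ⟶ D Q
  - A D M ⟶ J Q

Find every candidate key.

{A}; {J, Q}; {D, M, Q}

{A}⁺: A→DQ adds D, Q; AD→JMQ adds J, M → {A, D, J, M, Q}.
{J, Q}⁺: JQ→ADM adds A, D, M → {A, D, J, M, Q}. Minimal: {Q}⁺ = {Q}; {J}⁺ = {J} — none reach the full schema.
{D, M, Q}⁺: DMQ→A adds A; ADM→JQ adds J → {A, D, J, M, Q}. Minimal: {M, Q}⁺ = {M, Q}; {D, Q}⁺ = {D, Q}; {D, M}⁺ = {D, M} — none reach the full schema.
Any other superkey contains one of these as a subset, so there are no further candidate keys.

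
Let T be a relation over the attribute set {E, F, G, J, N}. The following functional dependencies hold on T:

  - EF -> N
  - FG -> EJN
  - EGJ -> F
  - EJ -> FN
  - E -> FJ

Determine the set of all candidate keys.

{E, G}⁺: E→FJ adds F, J; EF→N adds N → {E, F, G, J, N}. Minimal: {G}⁺ = {G}; {E}⁺ = {E, F, J, N} — none reach the full schema.
{F, G}⁺: FG→EJN adds E, J, N → {E, F, G, J, N}. Minimal: {G}⁺ = {G}; {F}⁺ = {F} — none reach the full schema.

(E, G), (F, G)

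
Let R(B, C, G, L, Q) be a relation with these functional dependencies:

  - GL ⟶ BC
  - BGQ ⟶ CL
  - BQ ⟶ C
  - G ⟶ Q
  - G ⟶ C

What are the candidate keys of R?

Attribute G never appears on the right-hand side of any dependency, so G must belong to every candidate key.
{G}⁺ = {C, G, Q}, which is not all of the schema, so we must add further attributes.
{B, G}⁺: G→Q adds Q; G→C adds C; BGQ→CL adds L → {B, C, G, L, Q}.
{G, L}⁺: GL→BC adds B, C; G→Q adds Q → {B, C, G, L, Q}.

BG, GL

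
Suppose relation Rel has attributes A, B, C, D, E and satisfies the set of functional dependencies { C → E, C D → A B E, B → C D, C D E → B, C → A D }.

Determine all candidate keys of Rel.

B, C

{B}⁺: B→CD adds C, D; C→AD adds A; C→E adds E → {A, B, C, D, E}.
{C}⁺: C→E adds E; C→AD adds A, D; CD→ABE adds B → {A, B, C, D, E}.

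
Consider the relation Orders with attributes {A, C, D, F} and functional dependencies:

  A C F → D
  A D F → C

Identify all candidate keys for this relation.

Attributes A, F never appear on any right-hand side, so every candidate key must contain {A, F}.
{A, F}⁺ = {A, F}, which is not all of the schema, so we must add further attributes.
{A, C, F}⁺: ACF→D adds D → {A, C, D, F}. Minimal: {C, F}⁺ = {C, F}; {A, F}⁺ = {A, F}; {A, C}⁺ = {A, C} — none reach the full schema.
{A, D, F}⁺: ADF→C adds C → {A, C, D, F}. Minimal: {D, F}⁺ = {D, F}; {A, F}⁺ = {A, F}; {A, D}⁺ = {A, D} — none reach the full schema.

{A, C, F}, {A, D, F}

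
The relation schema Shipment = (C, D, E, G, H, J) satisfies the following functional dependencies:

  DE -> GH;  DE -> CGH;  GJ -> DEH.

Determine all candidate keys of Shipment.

{G, J}, {D, E, J}

Attribute J never appears on the right-hand side of any dependency, so J must belong to every candidate key.
{J}⁺ = {J}, which is not all of the schema, so we must add further attributes.
{G, J}⁺: GJ→DEH adds D, E, H; DE→CGH adds C → {C, D, E, G, H, J}.
{D, E, J}⁺: DE→GH adds G, H; DE→CGH adds C → {C, D, E, G, H, J}.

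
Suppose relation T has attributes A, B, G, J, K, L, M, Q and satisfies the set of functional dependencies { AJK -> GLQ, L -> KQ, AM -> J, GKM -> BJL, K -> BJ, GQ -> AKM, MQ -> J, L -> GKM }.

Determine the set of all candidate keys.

{L}⁺: L→KQ adds K, Q; K→BJ adds B, J; L→GKM adds G, M; GQ→AKM adds A → {A, B, G, J, K, L, M, Q}.
{A, K}⁺: K→BJ adds B, J; AJK→GLQ adds G, L, Q; GQ→AKM adds M → {A, B, G, J, K, L, M, Q}.
{G, Q}⁺: GQ→AKM adds A, K, M; MQ→J adds J; AJK→GLQ adds L; GKM→BJL adds B → {A, B, G, J, K, L, M, Q}.
{G, K, M}⁺: GKM→BJL adds B, J, L; L→KQ adds Q; GQ→AKM adds A → {A, B, G, J, K, L, M, Q}.

{L}, {A, K}, {G, Q}, {G, K, M}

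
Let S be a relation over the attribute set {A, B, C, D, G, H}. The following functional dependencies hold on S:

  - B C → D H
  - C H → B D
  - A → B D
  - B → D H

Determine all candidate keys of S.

{A, C, G}⁺: A→BD adds B, D; B→DH adds H → {A, B, C, D, G, H}.

{A, C, G}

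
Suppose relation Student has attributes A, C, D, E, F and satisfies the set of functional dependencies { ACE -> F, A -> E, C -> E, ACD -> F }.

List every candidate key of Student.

{A, C, D}

Attributes A, C, D never appear on any right-hand side, so every candidate key must contain {A, C, D}.
{A, C, D}⁺ = {A, C, D, E, F}, which is all of the schema, so {A, C, D} is the only candidate key.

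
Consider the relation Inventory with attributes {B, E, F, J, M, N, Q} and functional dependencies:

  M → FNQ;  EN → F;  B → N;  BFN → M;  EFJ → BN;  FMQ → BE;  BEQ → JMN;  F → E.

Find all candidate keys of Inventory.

(M); (B, E); (B, F); (F, J); (E, J, N)

{M}⁺: M→FNQ adds F, N, Q; FMQ→BE adds B, E; BEQ→JMN adds J → {B, E, F, J, M, N, Q}.
{B, E}⁺: B→N adds N; EN→F adds F; BFN→M adds M; M→FNQ adds Q; BEQ→JMN adds J → {B, E, F, J, M, N, Q}. Minimal: {E}⁺ = {E}; {B}⁺ = {B, N} — none reach the full schema.
{B, F}⁺: B→N adds N; BFN→M adds M; F→E adds E; M→FNQ adds Q; BEQ→JMN adds J → {B, E, F, J, M, N, Q}. Minimal: {F}⁺ = {E, F}; {B}⁺ = {B, N} — none reach the full schema.
{F, J}⁺: F→E adds E; EFJ→BN adds B, N; BFN→M adds M; M→FNQ adds Q → {B, E, F, J, M, N, Q}. Minimal: {J}⁺ = {J}; {F}⁺ = {E, F} — none reach the full schema.
{E, J, N}⁺: EN→F adds F; EFJ→BN adds B; BFN→M adds M; M→FNQ adds Q → {B, E, F, J, M, N, Q}. Minimal: {J, N}⁺ = {J, N}; {E, N}⁺ = {E, F, N}; {E, J}⁺ = {E, J} — none reach the full schema.
Any other superkey contains one of these as a subset, so there are no further candidate keys.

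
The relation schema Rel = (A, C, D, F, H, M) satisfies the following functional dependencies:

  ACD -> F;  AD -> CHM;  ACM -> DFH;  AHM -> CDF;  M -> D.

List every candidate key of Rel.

{A, D}⁺: AD→CHM adds C, H, M; ACM→DFH adds F → {A, C, D, F, H, M}. Minimal: {D}⁺ = {D}; {A}⁺ = {A} — none reach the full schema.
{A, M}⁺: M→D adds D; AD→CHM adds C, H; ACM→DFH adds F → {A, C, D, F, H, M}. Minimal: {M}⁺ = {D, M}; {A}⁺ = {A} — none reach the full schema.
Any other superkey contains one of these as a subset, so there are no further candidate keys.

{A, D}, {A, M}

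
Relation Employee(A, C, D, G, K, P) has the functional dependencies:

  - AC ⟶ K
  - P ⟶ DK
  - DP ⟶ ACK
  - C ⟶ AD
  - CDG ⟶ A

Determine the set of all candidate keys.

GP

Attributes G, P never appear on any right-hand side, so every candidate key must contain {G, P}.
{G, P}⁺ = {A, C, D, G, K, P}, which is all of the schema, so {G, P} is the only candidate key.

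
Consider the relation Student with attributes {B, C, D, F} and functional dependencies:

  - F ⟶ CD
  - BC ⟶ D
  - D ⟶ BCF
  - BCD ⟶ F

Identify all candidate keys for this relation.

{D}⁺: D→BCF adds B, C, F → {B, C, D, F}.
{F}⁺: F→CD adds C, D; D→BCF adds B → {B, C, D, F}.
{B, C}⁺: BC→D adds D; D→BCF adds F → {B, C, D, F}. Minimal: {C}⁺ = {C}; {B}⁺ = {B} — none reach the full schema.
Any other superkey contains one of these as a subset, so there are no further candidate keys.

{D}; {F}; {B, C}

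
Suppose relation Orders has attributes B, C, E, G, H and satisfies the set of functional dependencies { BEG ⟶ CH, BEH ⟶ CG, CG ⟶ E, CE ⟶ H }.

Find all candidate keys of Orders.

(B, C, E); (B, C, G); (B, E, G); (B, E, H)

Attribute B never appears on the right-hand side of any dependency, so B must belong to every candidate key.
{B}⁺ = {B}, which is not all of the schema, so we must add further attributes.
{B, C, E}⁺: CE→H adds H; BEH→CG adds G → {B, C, E, G, H}. Minimal: {C, E}⁺ = {C, E, H}; {B, E}⁺ = {B, E}; {B, C}⁺ = {B, C} — none reach the full schema.
{B, C, G}⁺: CG→E adds E; CE→H adds H → {B, C, E, G, H}. Minimal: {C, G}⁺ = {C, E, G, H}; {B, G}⁺ = {B, G}; {B, C}⁺ = {B, C} — none reach the full schema.
{B, E, G}⁺: BEG→CH adds C, H → {B, C, E, G, H}. Minimal: {E, G}⁺ = {E, G}; {B, G}⁺ = {B, G}; {B, E}⁺ = {B, E} — none reach the full schema.
{B, E, H}⁺: BEH→CG adds C, G → {B, C, E, G, H}. Minimal: {E, H}⁺ = {E, H}; {B, H}⁺ = {B, H}; {B, E}⁺ = {B, E} — none reach the full schema.
Any other superkey contains one of these as a subset, so there are no further candidate keys.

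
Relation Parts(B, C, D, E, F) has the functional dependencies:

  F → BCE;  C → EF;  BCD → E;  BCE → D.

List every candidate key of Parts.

{C}⁺: C→EF adds E, F; F→BCE adds B; BCE→D adds D → {B, C, D, E, F}.
{F}⁺: F→BCE adds B, C, E; BCE→D adds D → {B, C, D, E, F}.

{C}, {F}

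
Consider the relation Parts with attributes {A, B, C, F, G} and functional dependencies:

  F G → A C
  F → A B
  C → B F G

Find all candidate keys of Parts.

{C}; {F, G}

{C}⁺: C→BFG adds B, F, G; FG→AC adds A → {A, B, C, F, G}.
{F, G}⁺: FG→AC adds A, C; F→AB adds B → {A, B, C, F, G}.
Any other superkey contains one of these as a subset, so there are no further candidate keys.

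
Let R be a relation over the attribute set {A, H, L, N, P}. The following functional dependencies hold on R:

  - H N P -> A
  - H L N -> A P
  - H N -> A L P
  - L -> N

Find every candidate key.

Attribute H never appears on the right-hand side of any dependency, so H must belong to every candidate key.
{H}⁺ = {H}, which is not all of the schema, so we must add further attributes.
{H, L}⁺: L→N adds N; HLN→AP adds A, P → {A, H, L, N, P}. Minimal: {L}⁺ = {L, N}; {H}⁺ = {H} — none reach the full schema.
{H, N}⁺: HN→ALP adds A, L, P → {A, H, L, N, P}. Minimal: {N}⁺ = {N}; {H}⁺ = {H} — none reach the full schema.
Any other superkey contains one of these as a subset, so there are no further candidate keys.

{H, L}, {H, N}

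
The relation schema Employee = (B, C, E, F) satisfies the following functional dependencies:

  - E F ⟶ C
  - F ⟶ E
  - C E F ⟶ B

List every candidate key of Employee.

{F}⁺: F→E adds E; EF→C adds C; CEF→B adds B → {B, C, E, F}.

(F)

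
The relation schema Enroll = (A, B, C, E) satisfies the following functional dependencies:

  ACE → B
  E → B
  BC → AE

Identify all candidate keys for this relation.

(B, C), (C, E)

Attribute C never appears on the right-hand side of any dependency, so C must belong to every candidate key.
{C}⁺ = {C}, which is not all of the schema, so we must add further attributes.
{B, C}⁺: BC→AE adds A, E → {A, B, C, E}.
{C, E}⁺: E→B adds B; BC→AE adds A → {A, B, C, E}.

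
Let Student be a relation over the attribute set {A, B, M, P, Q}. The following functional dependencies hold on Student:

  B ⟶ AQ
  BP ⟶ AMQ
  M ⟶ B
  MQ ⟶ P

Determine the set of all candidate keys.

{M}⁺: M→B adds B; B→AQ adds A, Q; MQ→P adds P → {A, B, M, P, Q}.
{B, P}⁺: B→AQ adds A, Q; BP→AMQ adds M → {A, B, M, P, Q}. Minimal: {P}⁺ = {P}; {B}⁺ = {A, B, Q} — none reach the full schema.

M; BP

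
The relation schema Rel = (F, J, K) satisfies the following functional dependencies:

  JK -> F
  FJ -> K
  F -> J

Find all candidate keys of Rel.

{F}⁺: F→J adds J; FJ→K adds K → {F, J, K}.
{J, K}⁺: JK→F adds F → {F, J, K}. Minimal: {K}⁺ = {K}; {J}⁺ = {J} — none reach the full schema.
Any other superkey contains one of these as a subset, so there are no further candidate keys.

{F}; {J, K}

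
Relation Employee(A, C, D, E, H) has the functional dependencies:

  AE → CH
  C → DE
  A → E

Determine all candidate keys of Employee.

{A}

Attribute A never appears on the right-hand side of any dependency, so A must belong to every candidate key.
{A}⁺ = {A, C, D, E, H}, which is all of the schema, so {A} is the only candidate key.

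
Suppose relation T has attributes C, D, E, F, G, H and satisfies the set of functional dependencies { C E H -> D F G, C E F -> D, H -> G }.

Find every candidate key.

CEH

Attributes C, E, H never appear on any right-hand side, so every candidate key must contain {C, E, H}.
{C, E, H}⁺ = {C, D, E, F, G, H}, which is all of the schema, so {C, E, H} is the only candidate key.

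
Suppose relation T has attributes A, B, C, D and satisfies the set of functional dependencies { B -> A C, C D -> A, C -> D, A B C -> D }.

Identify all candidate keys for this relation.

(B)

Attribute B never appears on the right-hand side of any dependency, so B must belong to every candidate key.
{B}⁺ = {A, B, C, D}, which is all of the schema, so {B} is the only candidate key.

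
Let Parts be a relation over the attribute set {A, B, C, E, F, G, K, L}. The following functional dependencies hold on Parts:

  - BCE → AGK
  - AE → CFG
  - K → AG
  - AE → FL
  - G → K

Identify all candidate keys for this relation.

{A, B, E}, {B, C, E}, {B, E, G}, {B, E, K}

Attributes B, E never appear on any right-hand side, so every candidate key must contain {B, E}.
{B, E}⁺ = {B, E}, which is not all of the schema, so we must add further attributes.
{A, B, E}⁺: AE→CFG adds C, F, G; AE→FL adds L; G→K adds K → {A, B, C, E, F, G, K, L}.
{B, C, E}⁺: BCE→AGK adds A, G, K; AE→CFG adds F; AE→FL adds L → {A, B, C, E, F, G, K, L}.
{B, E, G}⁺: G→K adds K; K→AG adds A; AE→FL adds F, L; AE→CFG adds C → {A, B, C, E, F, G, K, L}.
{B, E, K}⁺: K→AG adds A, G; AE→FL adds F, L; AE→CFG adds C → {A, B, C, E, F, G, K, L}.
Any other superkey contains one of these as a subset, so there are no further candidate keys.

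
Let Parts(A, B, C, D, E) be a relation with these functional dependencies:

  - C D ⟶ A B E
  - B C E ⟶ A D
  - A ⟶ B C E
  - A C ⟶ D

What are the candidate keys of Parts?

{A}⁺: A→BCE adds B, C, E; AC→D adds D → {A, B, C, D, E}.
{C, D}⁺: CD→ABE adds A, B, E → {A, B, C, D, E}. Minimal: {D}⁺ = {D}; {C}⁺ = {C} — none reach the full schema.
{B, C, E}⁺: BCE→AD adds A, D → {A, B, C, D, E}. Minimal: {C, E}⁺ = {C, E}; {B, E}⁺ = {B, E}; {B, C}⁺ = {B, C} — none reach the full schema.

(A); (C, D); (B, C, E)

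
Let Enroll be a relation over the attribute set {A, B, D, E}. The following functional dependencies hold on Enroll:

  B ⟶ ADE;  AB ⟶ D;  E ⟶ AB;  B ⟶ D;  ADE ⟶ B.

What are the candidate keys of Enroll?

{B}, {E}

{B}⁺: B→ADE adds A, D, E → {A, B, D, E}.
{E}⁺: E→AB adds A, B; B→D adds D → {A, B, D, E}.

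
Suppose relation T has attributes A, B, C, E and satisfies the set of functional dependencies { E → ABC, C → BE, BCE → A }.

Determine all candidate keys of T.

{C}⁺: C→BE adds B, E; BCE→A adds A → {A, B, C, E}.
{E}⁺: E→ABC adds A, B, C → {A, B, C, E}.
Any other superkey contains one of these as a subset, so there are no further candidate keys.

C, E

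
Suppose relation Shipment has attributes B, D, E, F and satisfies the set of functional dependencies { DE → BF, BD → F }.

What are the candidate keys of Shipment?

Attributes D, E never appear on any right-hand side, so every candidate key must contain {D, E}.
{D, E}⁺ = {B, D, E, F}, which is all of the schema, so {D, E} is the only candidate key.

{D, E}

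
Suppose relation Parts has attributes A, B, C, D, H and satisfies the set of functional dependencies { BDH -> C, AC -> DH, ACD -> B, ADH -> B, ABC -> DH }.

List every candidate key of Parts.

Attribute A never appears on the right-hand side of any dependency, so A must belong to every candidate key.
{A}⁺ = {A}, which is not all of the schema, so we must add further attributes.
{A, C}⁺: AC→DH adds D, H; ACD→B adds B → {A, B, C, D, H}. Minimal: {C}⁺ = {C}; {A}⁺ = {A} — none reach the full schema.
{A, D, H}⁺: ADH→B adds B; BDH→C adds C → {A, B, C, D, H}. Minimal: {D, H}⁺ = {D, H}; {A, H}⁺ = {A, H}; {A, D}⁺ = {A, D} — none reach the full schema.

{A, C}; {A, D, H}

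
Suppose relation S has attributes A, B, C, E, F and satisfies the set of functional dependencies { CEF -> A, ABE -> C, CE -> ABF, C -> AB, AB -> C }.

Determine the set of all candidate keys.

Attribute E never appears on the right-hand side of any dependency, so E must belong to every candidate key.
{E}⁺ = {E}, which is not all of the schema, so we must add further attributes.
{C, E}⁺: CE→ABF adds A, B, F → {A, B, C, E, F}. Minimal: {E}⁺ = {E}; {C}⁺ = {A, B, C} — none reach the full schema.
{A, B, E}⁺: ABE→C adds C; CE→ABF adds F → {A, B, C, E, F}. Minimal: {B, E}⁺ = {B, E}; {A, E}⁺ = {A, E}; {A, B}⁺ = {A, B, C} — none reach the full schema.

{C, E}, {A, B, E}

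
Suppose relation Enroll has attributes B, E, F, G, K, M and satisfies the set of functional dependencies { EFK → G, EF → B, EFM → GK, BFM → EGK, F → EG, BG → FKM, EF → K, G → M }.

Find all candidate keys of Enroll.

{F}⁺: F→EG adds E, G; EF→K adds K; G→M adds M; EF→B adds B → {B, E, F, G, K, M}.
{B, G}⁺: BG→FKM adds F, K, M; BFM→EGK adds E → {B, E, F, G, K, M}. Minimal: {G}⁺ = {G, M}; {B}⁺ = {B} — none reach the full schema.
Any other superkey contains one of these as a subset, so there are no further candidate keys.

{F}, {B, G}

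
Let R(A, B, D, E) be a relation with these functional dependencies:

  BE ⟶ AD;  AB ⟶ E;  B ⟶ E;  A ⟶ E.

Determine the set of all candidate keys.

{B}

Attribute B never appears on the right-hand side of any dependency, so B must belong to every candidate key.
{B}⁺ = {A, B, D, E}, which is all of the schema, so {B} is the only candidate key.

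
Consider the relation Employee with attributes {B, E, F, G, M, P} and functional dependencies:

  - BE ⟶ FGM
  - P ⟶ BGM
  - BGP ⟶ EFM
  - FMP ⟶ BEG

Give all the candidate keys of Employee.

{P}⁺: P→BGM adds B, G, M; BGP→EFM adds E, F → {B, E, F, G, M, P}.
No other minimal superkey exists.

{P}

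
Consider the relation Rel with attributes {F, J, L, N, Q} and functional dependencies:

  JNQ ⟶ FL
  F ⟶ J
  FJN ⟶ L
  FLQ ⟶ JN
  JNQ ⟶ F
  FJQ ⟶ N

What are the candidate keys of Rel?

Attribute Q never appears on the right-hand side of any dependency, so Q must belong to every candidate key.
{Q}⁺ = {Q}, which is not all of the schema, so we must add further attributes.
{F, Q}⁺: F→J adds J; FJQ→N adds N; JNQ→FL adds L → {F, J, L, N, Q}. Minimal: {Q}⁺ = {Q}; {F}⁺ = {F, J} — none reach the full schema.
{J, N, Q}⁺: JNQ→FL adds F, L → {F, J, L, N, Q}. Minimal: {N, Q}⁺ = {N, Q}; {J, Q}⁺ = {J, Q}; {J, N}⁺ = {J, N} — none reach the full schema.

(F, Q); (J, N, Q)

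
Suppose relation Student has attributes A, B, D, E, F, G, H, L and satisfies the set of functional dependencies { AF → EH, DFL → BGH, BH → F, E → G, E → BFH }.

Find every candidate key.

Attributes A, D, L never appear on any right-hand side, so every candidate key must contain {A, D, L}.
{A, D, L}⁺ = {A, D, L}, which is not all of the schema, so we must add further attributes.
{A, D, E, L}⁺: E→G adds G; E→BFH adds B, F, H → {A, B, D, E, F, G, H, L}.
{A, D, F, L}⁺: AF→EH adds E, H; DFL→BGH adds B, G → {A, B, D, E, F, G, H, L}.
{A, B, D, H, L}⁺: BH→F adds F; AF→EH adds E; DFL→BGH adds G → {A, B, D, E, F, G, H, L}.

{A, D, E, L}, {A, D, F, L}, {A, B, D, H, L}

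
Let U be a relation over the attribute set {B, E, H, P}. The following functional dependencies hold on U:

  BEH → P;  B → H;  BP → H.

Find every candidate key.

{B, E}

Attributes B, E never appear on any right-hand side, so every candidate key must contain {B, E}.
{B, E}⁺ = {B, E, H, P}, which is all of the schema, so {B, E} is the only candidate key.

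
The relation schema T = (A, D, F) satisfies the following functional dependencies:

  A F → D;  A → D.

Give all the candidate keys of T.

{A, F}

Attributes A, F never appear on any right-hand side, so every candidate key must contain {A, F}.
{A, F}⁺ = {A, D, F}, which is all of the schema, so {A, F} is the only candidate key.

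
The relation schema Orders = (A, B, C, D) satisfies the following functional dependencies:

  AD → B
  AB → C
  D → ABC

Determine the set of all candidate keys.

Attribute D never appears on the right-hand side of any dependency, so D must belong to every candidate key.
{D}⁺ = {A, B, C, D}, which is all of the schema, so {D} is the only candidate key.

(D)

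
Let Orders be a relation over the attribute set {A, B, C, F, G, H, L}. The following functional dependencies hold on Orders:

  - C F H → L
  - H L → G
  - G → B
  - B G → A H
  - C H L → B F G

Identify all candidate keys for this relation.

{C, F, G}, {C, F, H}, {C, G, L}, {C, H, L}

Attribute C never appears on the right-hand side of any dependency, so C must belong to every candidate key.
{C}⁺ = {C}, which is not all of the schema, so we must add further attributes.
{C, F, G}⁺: G→B adds B; BG→AH adds A, H; CFH→L adds L → {A, B, C, F, G, H, L}. Minimal: {F, G}⁺ = {A, B, F, G, H}; {C, G}⁺ = {A, B, C, G, H}; {C, F}⁺ = {C, F} — none reach the full schema.
{C, F, H}⁺: CFH→L adds L; HL→G adds G; G→B adds B; BG→AH adds A → {A, B, C, F, G, H, L}. Minimal: {F, H}⁺ = {F, H}; {C, H}⁺ = {C, H}; {C, F}⁺ = {C, F} — none reach the full schema.
{C, G, L}⁺: G→B adds B; BG→AH adds A, H; CHL→BFG adds F → {A, B, C, F, G, H, L}. Minimal: {G, L}⁺ = {A, B, G, H, L}; {C, L}⁺ = {C, L}; {C, G}⁺ = {A, B, C, G, H} — none reach the full schema.
{C, H, L}⁺: HL→G adds G; G→B adds B; BG→AH adds A; CHL→BFG adds F → {A, B, C, F, G, H, L}. Minimal: {H, L}⁺ = {A, B, G, H, L}; {C, L}⁺ = {C, L}; {C, H}⁺ = {C, H} — none reach the full schema.
Any other superkey contains one of these as a subset, so there are no further candidate keys.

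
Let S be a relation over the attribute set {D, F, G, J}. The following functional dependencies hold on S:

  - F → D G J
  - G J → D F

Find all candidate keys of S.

{F}⁺: F→DGJ adds D, G, J → {D, F, G, J}.
{G, J}⁺: GJ→DF adds D, F → {D, F, G, J}.
Any other superkey contains one of these as a subset, so there are no further candidate keys.

{F}, {G, J}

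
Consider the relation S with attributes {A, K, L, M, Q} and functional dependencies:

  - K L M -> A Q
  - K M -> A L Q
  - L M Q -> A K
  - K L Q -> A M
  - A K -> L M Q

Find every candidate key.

{A, K}⁺: AK→LMQ adds L, M, Q → {A, K, L, M, Q}. Minimal: {K}⁺ = {K}; {A}⁺ = {A} — none reach the full schema.
{K, M}⁺: KM→ALQ adds A, L, Q → {A, K, L, M, Q}. Minimal: {M}⁺ = {M}; {K}⁺ = {K} — none reach the full schema.
{K, L, Q}⁺: KLQ→AM adds A, M → {A, K, L, M, Q}. Minimal: {L, Q}⁺ = {L, Q}; {K, Q}⁺ = {K, Q}; {K, L}⁺ = {K, L} — none reach the full schema.
{L, M, Q}⁺: LMQ→AK adds A, K → {A, K, L, M, Q}. Minimal: {M, Q}⁺ = {M, Q}; {L, Q}⁺ = {L, Q}; {L, M}⁺ = {L, M} — none reach the full schema.

(A, K); (K, M); (K, L, Q); (L, M, Q)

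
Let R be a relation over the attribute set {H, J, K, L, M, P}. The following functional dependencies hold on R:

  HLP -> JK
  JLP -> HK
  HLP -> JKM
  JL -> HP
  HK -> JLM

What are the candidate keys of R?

{H, K}⁺: HK→JLM adds J, L, M; JL→HP adds P → {H, J, K, L, M, P}. Minimal: {K}⁺ = {K}; {H}⁺ = {H} — none reach the full schema.
{J, L}⁺: JL→HP adds H, P; HLP→JK adds K; HLP→JKM adds M → {H, J, K, L, M, P}. Minimal: {L}⁺ = {L}; {J}⁺ = {J} — none reach the full schema.
{H, L, P}⁺: HLP→JK adds J, K; HLP→JKM adds M → {H, J, K, L, M, P}. Minimal: {L, P}⁺ = {L, P}; {H, P}⁺ = {H, P}; {H, L}⁺ = {H, L} — none reach the full schema.
Any other superkey contains one of these as a subset, so there are no further candidate keys.

HK; JL; HLP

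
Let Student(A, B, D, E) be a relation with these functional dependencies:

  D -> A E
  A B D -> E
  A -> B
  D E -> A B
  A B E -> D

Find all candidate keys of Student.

{D}⁺: D→AE adds A, E; A→B adds B → {A, B, D, E}.
{A, E}⁺: A→B adds B; ABE→D adds D → {A, B, D, E}. Minimal: {E}⁺ = {E}; {A}⁺ = {A, B} — none reach the full schema.

D, AE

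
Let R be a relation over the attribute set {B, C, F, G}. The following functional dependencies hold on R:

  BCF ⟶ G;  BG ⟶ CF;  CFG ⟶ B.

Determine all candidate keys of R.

(B, G), (B, C, F), (C, F, G)

{B, G}⁺: BG→CF adds C, F → {B, C, F, G}.
{B, C, F}⁺: BCF→G adds G → {B, C, F, G}.
{C, F, G}⁺: CFG→B adds B → {B, C, F, G}.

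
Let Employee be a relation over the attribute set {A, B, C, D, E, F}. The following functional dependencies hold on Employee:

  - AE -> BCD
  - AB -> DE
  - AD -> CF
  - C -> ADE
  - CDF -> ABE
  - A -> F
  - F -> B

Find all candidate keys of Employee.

{A}⁺: A→F adds F; F→B adds B; AB→DE adds D, E; AD→CF adds C → {A, B, C, D, E, F}.
{C}⁺: C→ADE adds A, D, E; A→F adds F; F→B adds B → {A, B, C, D, E, F}.
Any other superkey contains one of these as a subset, so there are no further candidate keys.

(A), (C)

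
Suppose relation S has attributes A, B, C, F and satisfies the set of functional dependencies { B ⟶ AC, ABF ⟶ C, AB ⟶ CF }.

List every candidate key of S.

{B}

Attribute B never appears on the right-hand side of any dependency, so B must belong to every candidate key.
{B}⁺ = {A, B, C, F}, which is all of the schema, so {B} is the only candidate key.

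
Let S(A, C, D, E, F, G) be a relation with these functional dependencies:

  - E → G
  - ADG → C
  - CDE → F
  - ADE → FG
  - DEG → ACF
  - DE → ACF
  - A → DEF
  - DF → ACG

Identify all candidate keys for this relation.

{A}, {D, E}, {D, F}

{A}⁺: A→DEF adds D, E, F; DF→ACG adds C, G → {A, C, D, E, F, G}.
{D, E}⁺: E→G adds G; DEG→ACF adds A, C, F → {A, C, D, E, F, G}. Minimal: {E}⁺ = {E, G}; {D}⁺ = {D} — none reach the full schema.
{D, F}⁺: DF→ACG adds A, C, G; A→DEF adds E → {A, C, D, E, F, G}. Minimal: {F}⁺ = {F}; {D}⁺ = {D} — none reach the full schema.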